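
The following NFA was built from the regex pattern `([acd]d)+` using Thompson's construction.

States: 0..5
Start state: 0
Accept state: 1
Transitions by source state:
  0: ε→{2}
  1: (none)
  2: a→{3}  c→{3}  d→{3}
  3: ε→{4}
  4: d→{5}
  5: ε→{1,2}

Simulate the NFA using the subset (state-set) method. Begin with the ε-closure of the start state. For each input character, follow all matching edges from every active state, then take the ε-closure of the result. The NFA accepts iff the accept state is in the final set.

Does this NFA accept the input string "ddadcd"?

start: ε-closure({0}) = {0,2}
'd' @ 1: {3,4}
'd' @ 2: {1,2,5}  ✓accept
'a' @ 3: {3,4}
'd' @ 4: {1,2,5}  ✓accept
'c' @ 5: {3,4}
'd' @ 6: {1,2,5}  ✓accept
end set {1,2,5} — state 1 in

Answer: ACCEPT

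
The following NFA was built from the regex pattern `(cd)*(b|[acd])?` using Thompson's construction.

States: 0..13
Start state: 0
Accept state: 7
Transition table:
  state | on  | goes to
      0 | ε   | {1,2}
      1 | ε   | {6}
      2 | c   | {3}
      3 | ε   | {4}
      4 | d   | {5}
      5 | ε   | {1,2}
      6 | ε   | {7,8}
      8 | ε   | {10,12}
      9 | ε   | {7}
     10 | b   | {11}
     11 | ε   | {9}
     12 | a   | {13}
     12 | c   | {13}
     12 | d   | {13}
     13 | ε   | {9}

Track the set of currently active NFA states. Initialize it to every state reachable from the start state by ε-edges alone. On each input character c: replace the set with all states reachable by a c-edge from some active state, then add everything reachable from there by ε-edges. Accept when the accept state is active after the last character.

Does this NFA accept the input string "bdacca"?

initial (ε-close {0}): {0,1,2,6,7,8,10,12}
'b' @ 1: {7,9,11}  ✓accept
'd' @ 2: {}  — no active states
rest 'acca' ignored (set empty)
final: {}; accept 7 not in set

Answer: REJECT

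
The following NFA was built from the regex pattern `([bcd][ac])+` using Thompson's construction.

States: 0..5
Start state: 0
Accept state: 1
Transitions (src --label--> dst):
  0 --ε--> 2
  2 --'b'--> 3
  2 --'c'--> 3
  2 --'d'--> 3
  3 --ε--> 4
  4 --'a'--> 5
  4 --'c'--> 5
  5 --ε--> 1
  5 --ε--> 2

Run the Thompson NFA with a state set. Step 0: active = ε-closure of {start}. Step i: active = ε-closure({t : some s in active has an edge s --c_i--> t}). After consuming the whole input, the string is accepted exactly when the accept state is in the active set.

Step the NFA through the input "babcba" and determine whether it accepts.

initial (ε-close {0}): {0,2}
'b' @ 1: {3,4}
'a' @ 2: {1,2,5}  (accept∈set)
'b' @ 3: {3,4}
'c' @ 4: {1,2,5}  (accept∈set)
'b' @ 5: {3,4}
'a' @ 6: {1,2,5}  (accept∈set)
final: {1,2,5}; accept 1 in set

Answer: ACCEPT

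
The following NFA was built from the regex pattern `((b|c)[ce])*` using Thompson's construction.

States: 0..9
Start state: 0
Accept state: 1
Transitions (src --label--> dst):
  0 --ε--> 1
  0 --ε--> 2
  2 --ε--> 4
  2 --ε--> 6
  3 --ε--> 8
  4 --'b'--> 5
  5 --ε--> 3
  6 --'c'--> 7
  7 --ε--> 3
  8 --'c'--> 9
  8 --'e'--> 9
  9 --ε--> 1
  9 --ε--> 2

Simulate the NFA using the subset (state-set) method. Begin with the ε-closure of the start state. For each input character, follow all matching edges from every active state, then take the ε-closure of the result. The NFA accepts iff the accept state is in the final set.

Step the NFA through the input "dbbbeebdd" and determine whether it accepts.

initial (ε-close {0}): {0,1,2,4,6}
'd' @ 1: {}  — dead — no transitions
rest 'bbbeebdd' ignored (set empty)
after full input: {}  (accept=1 not in)

Answer: REJECT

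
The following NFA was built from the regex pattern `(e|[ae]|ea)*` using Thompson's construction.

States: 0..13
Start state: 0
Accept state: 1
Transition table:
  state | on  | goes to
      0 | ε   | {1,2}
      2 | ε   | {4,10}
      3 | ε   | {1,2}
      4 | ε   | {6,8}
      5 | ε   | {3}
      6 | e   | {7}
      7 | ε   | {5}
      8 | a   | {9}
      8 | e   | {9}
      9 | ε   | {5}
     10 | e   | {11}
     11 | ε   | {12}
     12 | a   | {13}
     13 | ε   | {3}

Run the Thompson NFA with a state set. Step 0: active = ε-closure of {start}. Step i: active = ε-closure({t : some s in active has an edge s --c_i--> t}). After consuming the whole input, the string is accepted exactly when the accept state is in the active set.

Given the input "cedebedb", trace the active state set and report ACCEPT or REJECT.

Answer: REJECT

Derivation:
initial (ε-close {0}): {0,1,2,4,6,8,10}
'c' @ 1: {}  — dead — no transitions
rest 'edebedb' ignored (set empty)
after full input: {}  (accept=1 not in)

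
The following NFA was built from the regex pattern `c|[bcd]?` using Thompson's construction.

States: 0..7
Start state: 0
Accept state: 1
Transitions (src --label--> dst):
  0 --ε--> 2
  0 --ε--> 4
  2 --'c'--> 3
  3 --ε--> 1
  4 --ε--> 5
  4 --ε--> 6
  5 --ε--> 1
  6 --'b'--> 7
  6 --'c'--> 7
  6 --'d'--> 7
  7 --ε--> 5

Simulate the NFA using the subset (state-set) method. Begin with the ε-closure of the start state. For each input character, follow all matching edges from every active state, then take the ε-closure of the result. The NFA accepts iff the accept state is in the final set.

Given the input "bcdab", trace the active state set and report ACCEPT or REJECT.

Answer: REJECT

Trace:
start: ε-closure({0}) = {0,1,2,4,5,6}
'b' @ 1: {1,5,7}  (accept∈set)
'c' @ 2: {}  — no active states
rest 'dab' ignored (set empty)
after full input: {}  (accept=1 not in)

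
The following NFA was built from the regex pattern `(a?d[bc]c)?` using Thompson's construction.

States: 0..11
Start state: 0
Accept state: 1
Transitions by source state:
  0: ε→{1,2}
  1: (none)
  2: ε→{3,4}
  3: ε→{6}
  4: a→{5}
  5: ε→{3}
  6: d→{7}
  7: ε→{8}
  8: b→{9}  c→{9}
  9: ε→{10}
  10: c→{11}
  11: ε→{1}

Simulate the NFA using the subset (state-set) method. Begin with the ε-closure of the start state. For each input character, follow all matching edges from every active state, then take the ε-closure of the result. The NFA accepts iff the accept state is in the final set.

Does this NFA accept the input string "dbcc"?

initial (ε-close {0}): {0,1,2,3,4,6}
'd' @ 1: {7,8}
'b' @ 2: {9,10}
'c' @ 3: {1,11}  (accept∈set)
'c' @ 4: {}  — no active states
end set {} — state 1 not in

Answer: REJECT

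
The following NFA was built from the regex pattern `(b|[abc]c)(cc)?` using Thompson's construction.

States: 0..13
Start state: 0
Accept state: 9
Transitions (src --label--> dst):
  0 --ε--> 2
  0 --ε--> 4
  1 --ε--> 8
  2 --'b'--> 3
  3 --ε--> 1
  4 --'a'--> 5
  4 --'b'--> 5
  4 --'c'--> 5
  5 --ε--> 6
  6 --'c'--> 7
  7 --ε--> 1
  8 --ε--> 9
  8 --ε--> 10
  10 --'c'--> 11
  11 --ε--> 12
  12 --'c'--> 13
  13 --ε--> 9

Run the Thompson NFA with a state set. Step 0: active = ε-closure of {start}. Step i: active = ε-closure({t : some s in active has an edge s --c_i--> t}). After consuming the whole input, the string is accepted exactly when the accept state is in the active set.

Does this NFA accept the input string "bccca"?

S₀ = ε-closure({0}) = {0,2,4}
'b' @ 1: {1,3,5,6,8,9,10}  [accepting]
'c' @ 2: {1,7,8,9,10,11,12}  [accepting]
'c' @ 3: {9,11,12,13}  [accepting]
'c' @ 4: {9,13}  [accepting]
'a' @ 5: {}  — state set empty
end set {} — state 9 not in

Answer: REJECT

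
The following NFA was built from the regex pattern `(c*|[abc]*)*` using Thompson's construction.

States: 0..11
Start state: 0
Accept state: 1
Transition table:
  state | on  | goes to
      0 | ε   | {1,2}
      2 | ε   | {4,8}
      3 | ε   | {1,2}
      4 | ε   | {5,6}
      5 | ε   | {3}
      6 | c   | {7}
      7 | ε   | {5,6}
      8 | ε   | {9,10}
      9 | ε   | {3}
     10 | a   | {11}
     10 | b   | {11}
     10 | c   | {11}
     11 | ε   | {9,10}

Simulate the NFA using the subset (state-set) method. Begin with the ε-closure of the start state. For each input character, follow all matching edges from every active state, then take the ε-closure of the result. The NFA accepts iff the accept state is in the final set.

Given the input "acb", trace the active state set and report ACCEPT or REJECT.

Answer: ACCEPT

Steps:
initial (ε-close {0}): {0,1,2,3,4,5,6,8,9,10}
'a' @ 1: {1,2,3,4,5,6,8,9,10,11}  [accepting]
'c' @ 2: {1,2,3,4,5,6,7,8,9,10,11}  [accepting]
'b' @ 3: {1,2,3,4,5,6,8,9,10,11}  [accepting]
after full input: {1,2,3,4,5,6,8,9,10,11}  (accept=1 in)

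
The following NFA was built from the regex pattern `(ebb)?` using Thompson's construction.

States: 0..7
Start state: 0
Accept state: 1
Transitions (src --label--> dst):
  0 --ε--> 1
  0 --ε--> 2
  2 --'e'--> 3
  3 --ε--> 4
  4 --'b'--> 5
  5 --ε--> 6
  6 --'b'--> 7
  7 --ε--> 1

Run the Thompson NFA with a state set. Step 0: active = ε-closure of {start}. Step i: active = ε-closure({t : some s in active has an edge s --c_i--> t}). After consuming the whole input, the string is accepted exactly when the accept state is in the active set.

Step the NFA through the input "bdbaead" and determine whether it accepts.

S₀ = ε-closure({0}) = {0,1,2}
'b' @ 1: {}  — state set empty
rest 'dbaead' ignored (set empty)
after full input: {}  (accept=1 not in)

Answer: REJECT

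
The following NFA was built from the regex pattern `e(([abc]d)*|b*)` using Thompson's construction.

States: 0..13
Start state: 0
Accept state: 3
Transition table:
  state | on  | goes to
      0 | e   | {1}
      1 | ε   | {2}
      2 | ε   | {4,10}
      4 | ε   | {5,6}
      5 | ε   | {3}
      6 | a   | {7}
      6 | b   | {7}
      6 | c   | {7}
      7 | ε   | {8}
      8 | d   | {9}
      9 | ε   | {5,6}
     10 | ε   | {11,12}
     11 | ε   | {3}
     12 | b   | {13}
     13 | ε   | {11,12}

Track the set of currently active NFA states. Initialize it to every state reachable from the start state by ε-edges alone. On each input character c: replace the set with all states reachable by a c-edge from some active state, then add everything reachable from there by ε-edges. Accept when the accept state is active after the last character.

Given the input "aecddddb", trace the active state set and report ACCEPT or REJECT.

Answer: REJECT

Trace:
S₀ = ε-closure({0}) = {0}
'a' @ 1: {}  — dead — no transitions
rest 'ecddddb' ignored (set empty)
after full input: {}  (accept=3 not in)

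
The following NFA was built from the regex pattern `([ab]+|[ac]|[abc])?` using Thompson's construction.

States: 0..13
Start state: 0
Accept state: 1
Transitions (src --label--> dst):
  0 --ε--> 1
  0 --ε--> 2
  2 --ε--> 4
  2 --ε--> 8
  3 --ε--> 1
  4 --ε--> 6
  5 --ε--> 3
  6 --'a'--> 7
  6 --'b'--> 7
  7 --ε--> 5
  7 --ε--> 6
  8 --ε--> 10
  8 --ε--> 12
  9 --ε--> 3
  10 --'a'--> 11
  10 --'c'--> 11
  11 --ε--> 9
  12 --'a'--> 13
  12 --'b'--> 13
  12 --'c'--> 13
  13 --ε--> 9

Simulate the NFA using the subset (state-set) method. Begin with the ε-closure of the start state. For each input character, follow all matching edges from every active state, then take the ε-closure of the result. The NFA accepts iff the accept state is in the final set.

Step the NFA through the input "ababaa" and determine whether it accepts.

Answer: ACCEPT

Derivation:
initial (ε-close {0}): {0,1,2,4,6,8,10,12}
'a' @ 1: {1,3,5,6,7,9,11,13}  [accepting]
'b' @ 2: {1,3,5,6,7}  [accepting]
'a' @ 3: {1,3,5,6,7}  [accepting]
'b' @ 4: {1,3,5,6,7}  [accepting]
'a' @ 5: {1,3,5,6,7}  [accepting]
'a' @ 6: {1,3,5,6,7}  [accepting]
final: {1,3,5,6,7}; accept 1 in set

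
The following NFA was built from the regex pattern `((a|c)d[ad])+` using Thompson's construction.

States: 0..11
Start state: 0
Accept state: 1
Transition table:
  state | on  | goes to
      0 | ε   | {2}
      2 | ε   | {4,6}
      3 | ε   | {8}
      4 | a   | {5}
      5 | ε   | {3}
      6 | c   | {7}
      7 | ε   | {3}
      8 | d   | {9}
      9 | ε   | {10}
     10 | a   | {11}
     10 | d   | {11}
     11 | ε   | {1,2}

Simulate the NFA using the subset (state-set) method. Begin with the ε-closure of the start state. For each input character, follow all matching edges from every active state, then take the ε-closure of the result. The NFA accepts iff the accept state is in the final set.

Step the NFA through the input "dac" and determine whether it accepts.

Answer: REJECT

Steps:
start: ε-closure({0}) = {0,2,4,6}
'd' @ 1: {}  — no active states
rest 'ac' ignored (set empty)
end set {} — state 1 not in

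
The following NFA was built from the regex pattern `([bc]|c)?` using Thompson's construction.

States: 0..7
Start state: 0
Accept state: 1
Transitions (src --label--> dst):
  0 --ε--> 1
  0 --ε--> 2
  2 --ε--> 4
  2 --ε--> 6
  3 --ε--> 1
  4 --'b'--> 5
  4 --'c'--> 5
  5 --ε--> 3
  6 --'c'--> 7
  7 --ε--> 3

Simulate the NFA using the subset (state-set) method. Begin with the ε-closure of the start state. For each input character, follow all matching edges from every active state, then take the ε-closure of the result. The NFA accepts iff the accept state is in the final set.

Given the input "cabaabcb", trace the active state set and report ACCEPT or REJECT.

Answer: REJECT

Derivation:
start: ε-closure({0}) = {0,1,2,4,6}
'c' @ 1: {1,3,5,7}  [accepting]
'a' @ 2: {}  — no active states
rest 'baabcb' ignored (set empty)
end set {} — state 1 not in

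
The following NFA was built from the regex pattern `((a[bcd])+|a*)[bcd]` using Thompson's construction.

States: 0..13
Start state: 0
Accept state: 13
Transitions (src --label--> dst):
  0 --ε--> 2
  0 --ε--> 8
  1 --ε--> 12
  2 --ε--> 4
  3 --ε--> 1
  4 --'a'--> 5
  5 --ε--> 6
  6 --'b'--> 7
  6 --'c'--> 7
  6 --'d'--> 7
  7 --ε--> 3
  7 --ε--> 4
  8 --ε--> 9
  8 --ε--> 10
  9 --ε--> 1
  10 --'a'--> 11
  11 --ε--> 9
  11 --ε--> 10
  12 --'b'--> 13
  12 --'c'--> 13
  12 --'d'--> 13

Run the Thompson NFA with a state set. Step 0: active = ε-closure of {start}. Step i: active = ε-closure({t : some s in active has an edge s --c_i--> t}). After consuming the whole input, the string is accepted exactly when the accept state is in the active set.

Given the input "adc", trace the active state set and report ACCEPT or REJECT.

initial (ε-close {0}): {0,1,2,4,8,9,10,12}
'a' @ 1: {1,5,6,9,10,11,12}
'd' @ 2: {1,3,4,7,12,13}  ✓accept
'c' @ 3: {13}  ✓accept
after full input: {13}  (accept=13 in)

Answer: ACCEPT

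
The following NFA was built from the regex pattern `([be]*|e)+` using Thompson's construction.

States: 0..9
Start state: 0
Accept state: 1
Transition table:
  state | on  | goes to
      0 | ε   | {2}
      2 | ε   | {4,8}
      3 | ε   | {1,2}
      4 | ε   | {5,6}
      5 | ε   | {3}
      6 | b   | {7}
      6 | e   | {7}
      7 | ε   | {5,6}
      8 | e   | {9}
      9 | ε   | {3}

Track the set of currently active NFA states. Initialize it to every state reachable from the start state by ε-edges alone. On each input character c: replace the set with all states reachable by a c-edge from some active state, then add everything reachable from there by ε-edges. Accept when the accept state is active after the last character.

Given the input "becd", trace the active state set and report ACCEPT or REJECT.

Answer: REJECT

Steps:
initial (ε-close {0}): {0,1,2,3,4,5,6,8}
'b' @ 1: {1,2,3,4,5,6,7,8}  [accepting]
'e' @ 2: {1,2,3,4,5,6,7,8,9}  [accepting]
'c' @ 3: {}  — dead — no transitions
rest 'd' ignored (set empty)
end set {} — state 1 not in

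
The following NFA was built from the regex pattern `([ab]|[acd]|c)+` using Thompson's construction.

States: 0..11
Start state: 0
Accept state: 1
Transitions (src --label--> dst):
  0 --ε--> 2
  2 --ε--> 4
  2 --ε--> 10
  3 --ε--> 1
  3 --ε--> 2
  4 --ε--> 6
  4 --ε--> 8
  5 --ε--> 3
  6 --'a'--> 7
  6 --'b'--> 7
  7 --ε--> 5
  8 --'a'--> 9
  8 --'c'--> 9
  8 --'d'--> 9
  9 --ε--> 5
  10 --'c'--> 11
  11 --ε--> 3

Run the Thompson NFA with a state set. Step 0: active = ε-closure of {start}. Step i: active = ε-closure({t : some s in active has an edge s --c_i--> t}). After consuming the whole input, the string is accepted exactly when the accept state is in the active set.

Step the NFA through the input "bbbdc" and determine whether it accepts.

initial (ε-close {0}): {0,2,4,6,8,10}
'b' @ 1: {1,2,3,4,5,6,7,8,10}  (accept∈set)
'b' @ 2: {1,2,3,4,5,6,7,8,10}  (accept∈set)
'b' @ 3: {1,2,3,4,5,6,7,8,10}  (accept∈set)
'd' @ 4: {1,2,3,4,5,6,8,9,10}  (accept∈set)
'c' @ 5: {1,2,3,4,5,6,8,9,10,11}  (accept∈set)
end set {1,2,3,4,5,6,8,9,10,11} — state 1 in

Answer: ACCEPT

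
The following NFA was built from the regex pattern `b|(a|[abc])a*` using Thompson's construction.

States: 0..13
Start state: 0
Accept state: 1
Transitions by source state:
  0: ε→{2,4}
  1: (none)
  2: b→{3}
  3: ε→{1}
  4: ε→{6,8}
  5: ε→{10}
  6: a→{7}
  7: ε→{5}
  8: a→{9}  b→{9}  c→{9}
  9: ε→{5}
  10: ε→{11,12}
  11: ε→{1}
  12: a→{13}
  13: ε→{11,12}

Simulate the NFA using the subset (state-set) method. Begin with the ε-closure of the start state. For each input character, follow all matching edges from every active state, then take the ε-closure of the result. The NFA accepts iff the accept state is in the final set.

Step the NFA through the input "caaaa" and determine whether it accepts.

start: ε-closure({0}) = {0,2,4,6,8}
'c' @ 1: {1,5,9,10,11,12}  [accepting]
'a' @ 2: {1,11,12,13}  [accepting]
'a' @ 3: {1,11,12,13}  [accepting]
'a' @ 4: {1,11,12,13}  [accepting]
'a' @ 5: {1,11,12,13}  [accepting]
end set {1,11,12,13} — state 1 in

Answer: ACCEPT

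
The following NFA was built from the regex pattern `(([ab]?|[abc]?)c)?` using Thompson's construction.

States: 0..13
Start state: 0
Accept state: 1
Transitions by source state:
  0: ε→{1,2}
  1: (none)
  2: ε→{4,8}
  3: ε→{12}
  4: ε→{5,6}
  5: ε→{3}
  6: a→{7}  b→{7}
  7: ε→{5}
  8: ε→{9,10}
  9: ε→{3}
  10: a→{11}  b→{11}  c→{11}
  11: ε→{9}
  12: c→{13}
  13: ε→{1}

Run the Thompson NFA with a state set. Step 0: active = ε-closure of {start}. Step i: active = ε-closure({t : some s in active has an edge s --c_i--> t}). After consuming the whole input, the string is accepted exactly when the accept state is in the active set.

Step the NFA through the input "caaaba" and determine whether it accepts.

Answer: REJECT

Steps:
initial (ε-close {0}): {0,1,2,3,4,5,6,8,9,10,12}
'c' @ 1: {1,3,9,11,12,13}  ✓accept
'a' @ 2: {}  — state set empty
rest 'aaba' ignored (set empty)
final: {}; accept 1 not in set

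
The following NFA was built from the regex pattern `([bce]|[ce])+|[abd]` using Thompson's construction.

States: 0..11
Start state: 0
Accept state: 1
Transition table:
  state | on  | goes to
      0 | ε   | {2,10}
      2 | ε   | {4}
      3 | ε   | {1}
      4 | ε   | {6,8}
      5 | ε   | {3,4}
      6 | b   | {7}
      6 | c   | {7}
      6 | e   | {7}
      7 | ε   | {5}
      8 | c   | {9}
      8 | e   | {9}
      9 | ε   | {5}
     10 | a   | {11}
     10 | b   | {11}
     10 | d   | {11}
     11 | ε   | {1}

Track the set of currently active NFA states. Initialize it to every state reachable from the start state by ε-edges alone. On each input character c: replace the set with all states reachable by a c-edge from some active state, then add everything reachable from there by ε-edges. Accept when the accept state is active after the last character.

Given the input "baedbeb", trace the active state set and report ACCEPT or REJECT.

Answer: REJECT

Trace:
initial (ε-close {0}): {0,2,4,6,8,10}
'b' @ 1: {1,3,4,5,6,7,8,11}  ✓accept
'a' @ 2: {}  — no active states
rest 'edbeb' ignored (set empty)
after full input: {}  (accept=1 not in)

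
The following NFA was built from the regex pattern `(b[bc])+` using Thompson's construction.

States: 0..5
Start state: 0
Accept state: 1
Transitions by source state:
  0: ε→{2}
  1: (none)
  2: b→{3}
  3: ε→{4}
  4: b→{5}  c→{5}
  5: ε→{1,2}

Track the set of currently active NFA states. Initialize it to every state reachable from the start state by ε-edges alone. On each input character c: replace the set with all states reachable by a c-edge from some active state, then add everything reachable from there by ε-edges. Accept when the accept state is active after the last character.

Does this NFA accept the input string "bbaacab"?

S₀ = ε-closure({0}) = {0,2}
'b' @ 1: {3,4}
'b' @ 2: {1,2,5}  (accept∈set)
'a' @ 3: {}  — no active states
rest 'acab' ignored (set empty)
final: {}; accept 1 not in set

Answer: REJECT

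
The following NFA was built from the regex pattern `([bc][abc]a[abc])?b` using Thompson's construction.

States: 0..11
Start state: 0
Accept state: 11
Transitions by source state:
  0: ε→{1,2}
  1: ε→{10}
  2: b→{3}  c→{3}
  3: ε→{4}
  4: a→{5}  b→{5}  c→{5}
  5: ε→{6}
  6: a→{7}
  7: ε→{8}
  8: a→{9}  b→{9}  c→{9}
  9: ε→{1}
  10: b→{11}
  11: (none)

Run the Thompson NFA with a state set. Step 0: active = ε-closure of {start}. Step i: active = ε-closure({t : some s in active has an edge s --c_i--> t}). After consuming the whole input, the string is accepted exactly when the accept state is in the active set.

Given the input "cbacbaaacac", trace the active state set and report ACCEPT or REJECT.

S₀ = ε-closure({0}) = {0,1,2,10}
'c' @ 1: {3,4}
'b' @ 2: {5,6}
'a' @ 3: {7,8}
'c' @ 4: {1,9,10}
'b' @ 5: {11}  [accepting]
'a' @ 6: {}  — no active states
rest 'aacac' ignored (set empty)
final: {}; accept 11 not in set

Answer: REJECT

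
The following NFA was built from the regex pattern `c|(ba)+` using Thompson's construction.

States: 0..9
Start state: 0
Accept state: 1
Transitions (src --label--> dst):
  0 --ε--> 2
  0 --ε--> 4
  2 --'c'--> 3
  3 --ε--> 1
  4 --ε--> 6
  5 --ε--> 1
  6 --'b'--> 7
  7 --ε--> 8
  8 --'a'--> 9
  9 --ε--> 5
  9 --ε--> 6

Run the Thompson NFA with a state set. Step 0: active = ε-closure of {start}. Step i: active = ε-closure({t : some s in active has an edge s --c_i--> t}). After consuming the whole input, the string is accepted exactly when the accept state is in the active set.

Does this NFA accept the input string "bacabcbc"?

Answer: REJECT

Steps:
S₀ = ε-closure({0}) = {0,2,4,6}
'b' @ 1: {7,8}
'a' @ 2: {1,5,6,9}  (accept∈set)
'c' @ 3: {}  — state set empty
rest 'abcbc' ignored (set empty)
end set {} — state 1 not in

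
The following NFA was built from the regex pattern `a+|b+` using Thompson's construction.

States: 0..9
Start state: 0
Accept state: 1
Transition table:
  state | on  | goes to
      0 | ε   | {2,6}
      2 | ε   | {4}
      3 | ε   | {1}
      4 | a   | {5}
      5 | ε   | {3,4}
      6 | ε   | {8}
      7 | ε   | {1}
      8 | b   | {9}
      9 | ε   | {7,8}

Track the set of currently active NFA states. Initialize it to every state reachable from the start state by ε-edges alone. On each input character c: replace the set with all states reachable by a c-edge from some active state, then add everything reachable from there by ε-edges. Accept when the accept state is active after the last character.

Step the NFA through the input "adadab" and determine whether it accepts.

Answer: REJECT

Derivation:
S₀ = ε-closure({0}) = {0,2,4,6,8}
'a' @ 1: {1,3,4,5}  [accepting]
'd' @ 2: {}  — state set empty
rest 'adab' ignored (set empty)
after full input: {}  (accept=1 not in)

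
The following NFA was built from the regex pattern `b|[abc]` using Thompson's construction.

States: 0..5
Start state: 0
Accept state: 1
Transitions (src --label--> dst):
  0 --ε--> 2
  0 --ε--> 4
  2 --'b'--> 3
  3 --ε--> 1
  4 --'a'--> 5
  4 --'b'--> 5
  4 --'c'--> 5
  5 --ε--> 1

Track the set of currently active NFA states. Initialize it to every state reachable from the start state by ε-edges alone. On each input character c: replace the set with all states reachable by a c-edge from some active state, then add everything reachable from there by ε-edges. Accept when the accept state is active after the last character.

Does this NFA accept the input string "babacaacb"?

Answer: REJECT

Derivation:
S₀ = ε-closure({0}) = {0,2,4}
'b' @ 1: {1,3,5}  ✓accept
'a' @ 2: {}  — no active states
rest 'bacaacb' ignored (set empty)
after full input: {}  (accept=1 not in)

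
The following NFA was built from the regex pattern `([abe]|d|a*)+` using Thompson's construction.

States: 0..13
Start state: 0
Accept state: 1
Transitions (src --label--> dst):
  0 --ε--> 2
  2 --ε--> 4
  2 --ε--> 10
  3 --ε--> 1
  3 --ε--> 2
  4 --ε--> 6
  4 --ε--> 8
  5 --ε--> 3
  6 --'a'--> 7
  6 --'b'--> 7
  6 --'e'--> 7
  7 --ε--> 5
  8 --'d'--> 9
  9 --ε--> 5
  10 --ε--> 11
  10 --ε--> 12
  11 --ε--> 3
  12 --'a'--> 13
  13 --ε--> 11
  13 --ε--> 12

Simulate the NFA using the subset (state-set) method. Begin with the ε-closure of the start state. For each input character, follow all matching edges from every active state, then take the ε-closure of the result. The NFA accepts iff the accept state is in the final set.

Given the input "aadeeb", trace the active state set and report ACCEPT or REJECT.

S₀ = ε-closure({0}) = {0,1,2,3,4,6,8,10,11,12}
'a' @ 1: {1,2,3,4,5,6,7,8,10,11,12,13}  [accepting]
'a' @ 2: {1,2,3,4,5,6,7,8,10,11,12,13}  [accepting]
'd' @ 3: {1,2,3,4,5,6,8,9,10,11,12}  [accepting]
'e' @ 4: {1,2,3,4,5,6,7,8,10,11,12}  [accepting]
'e' @ 5: {1,2,3,4,5,6,7,8,10,11,12}  [accepting]
'b' @ 6: {1,2,3,4,5,6,7,8,10,11,12}  [accepting]
final: {1,2,3,4,5,6,7,8,10,11,12}; accept 1 in set

Answer: ACCEPT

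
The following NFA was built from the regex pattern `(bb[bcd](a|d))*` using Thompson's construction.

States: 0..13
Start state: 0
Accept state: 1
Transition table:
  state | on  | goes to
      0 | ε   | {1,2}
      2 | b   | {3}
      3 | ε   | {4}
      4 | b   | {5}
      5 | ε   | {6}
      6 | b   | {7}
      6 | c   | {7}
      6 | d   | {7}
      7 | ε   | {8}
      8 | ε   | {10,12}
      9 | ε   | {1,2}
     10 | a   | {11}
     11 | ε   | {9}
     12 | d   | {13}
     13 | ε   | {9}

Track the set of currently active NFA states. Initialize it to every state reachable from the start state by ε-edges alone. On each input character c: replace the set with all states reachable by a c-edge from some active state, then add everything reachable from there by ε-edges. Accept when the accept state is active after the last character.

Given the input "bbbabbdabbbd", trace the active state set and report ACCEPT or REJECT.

S₀ = ε-closure({0}) = {0,1,2}
'b' @ 1: {3,4}
'b' @ 2: {5,6}
'b' @ 3: {7,8,10,12}
'a' @ 4: {1,2,9,11}  (accept∈set)
'b' @ 5: {3,4}
'b' @ 6: {5,6}
'd' @ 7: {7,8,10,12}
'a' @ 8: {1,2,9,11}  (accept∈set)
'b' @ 9: {3,4}
'b' @ 10: {5,6}
'b' @ 11: {7,8,10,12}
'd' @ 12: {1,2,9,13}  (accept∈set)
final: {1,2,9,13}; accept 1 in set

Answer: ACCEPT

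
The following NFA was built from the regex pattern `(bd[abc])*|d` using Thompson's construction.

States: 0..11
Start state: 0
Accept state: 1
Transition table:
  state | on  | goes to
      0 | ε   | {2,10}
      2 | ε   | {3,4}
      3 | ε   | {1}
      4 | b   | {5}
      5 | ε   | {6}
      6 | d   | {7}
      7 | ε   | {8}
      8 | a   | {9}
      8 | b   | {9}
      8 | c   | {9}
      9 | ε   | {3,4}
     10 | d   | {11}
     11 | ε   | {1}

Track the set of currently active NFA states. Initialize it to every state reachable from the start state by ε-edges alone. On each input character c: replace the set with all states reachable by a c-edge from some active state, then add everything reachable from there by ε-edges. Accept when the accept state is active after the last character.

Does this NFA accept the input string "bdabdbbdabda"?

S₀ = ε-closure({0}) = {0,1,2,3,4,10}
'b' @ 1: {5,6}
'd' @ 2: {7,8}
'a' @ 3: {1,3,4,9}  (accept∈set)
'b' @ 4: {5,6}
'd' @ 5: {7,8}
'b' @ 6: {1,3,4,9}  (accept∈set)
'b' @ 7: {5,6}
'd' @ 8: {7,8}
'a' @ 9: {1,3,4,9}  (accept∈set)
'b' @ 10: {5,6}
'd' @ 11: {7,8}
'a' @ 12: {1,3,4,9}  (accept∈set)
end set {1,3,4,9} — state 1 in

Answer: ACCEPT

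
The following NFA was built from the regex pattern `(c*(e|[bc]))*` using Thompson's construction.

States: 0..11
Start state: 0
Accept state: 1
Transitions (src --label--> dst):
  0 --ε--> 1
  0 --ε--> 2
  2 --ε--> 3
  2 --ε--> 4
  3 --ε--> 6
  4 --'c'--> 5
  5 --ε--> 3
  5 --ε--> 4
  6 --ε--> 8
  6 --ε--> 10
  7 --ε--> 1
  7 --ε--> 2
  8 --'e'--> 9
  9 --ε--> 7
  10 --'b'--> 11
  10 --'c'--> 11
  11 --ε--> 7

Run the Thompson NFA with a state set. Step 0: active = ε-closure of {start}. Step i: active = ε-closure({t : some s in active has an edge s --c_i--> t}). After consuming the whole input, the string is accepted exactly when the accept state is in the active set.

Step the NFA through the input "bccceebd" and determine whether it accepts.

S₀ = ε-closure({0}) = {0,1,2,3,4,6,8,10}
'b' @ 1: {1,2,3,4,6,7,8,10,11}  [accepting]
'c' @ 2: {1,2,3,4,5,6,7,8,10,11}  [accepting]
'c' @ 3: {1,2,3,4,5,6,7,8,10,11}  [accepting]
'c' @ 4: {1,2,3,4,5,6,7,8,10,11}  [accepting]
'e' @ 5: {1,2,3,4,6,7,8,9,10}  [accepting]
'e' @ 6: {1,2,3,4,6,7,8,9,10}  [accepting]
'b' @ 7: {1,2,3,4,6,7,8,10,11}  [accepting]
'd' @ 8: {}  — no active states
after full input: {}  (accept=1 not in)

Answer: REJECT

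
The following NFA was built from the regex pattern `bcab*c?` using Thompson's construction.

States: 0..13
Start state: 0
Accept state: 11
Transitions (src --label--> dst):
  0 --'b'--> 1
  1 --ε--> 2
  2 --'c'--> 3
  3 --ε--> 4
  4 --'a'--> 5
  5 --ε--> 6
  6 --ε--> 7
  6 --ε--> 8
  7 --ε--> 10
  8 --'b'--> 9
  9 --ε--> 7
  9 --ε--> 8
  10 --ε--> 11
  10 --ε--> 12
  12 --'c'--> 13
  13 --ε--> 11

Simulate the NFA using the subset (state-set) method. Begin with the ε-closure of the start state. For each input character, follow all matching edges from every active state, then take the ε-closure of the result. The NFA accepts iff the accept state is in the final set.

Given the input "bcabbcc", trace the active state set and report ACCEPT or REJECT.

initial (ε-close {0}): {0}
'b' @ 1: {1,2}
'c' @ 2: {3,4}
'a' @ 3: {5,6,7,8,10,11,12}  ✓accept
'b' @ 4: {7,8,9,10,11,12}  ✓accept
'b' @ 5: {7,8,9,10,11,12}  ✓accept
'c' @ 6: {11,13}  ✓accept
'c' @ 7: {}  — dead — no transitions
after full input: {}  (accept=11 not in)

Answer: REJECT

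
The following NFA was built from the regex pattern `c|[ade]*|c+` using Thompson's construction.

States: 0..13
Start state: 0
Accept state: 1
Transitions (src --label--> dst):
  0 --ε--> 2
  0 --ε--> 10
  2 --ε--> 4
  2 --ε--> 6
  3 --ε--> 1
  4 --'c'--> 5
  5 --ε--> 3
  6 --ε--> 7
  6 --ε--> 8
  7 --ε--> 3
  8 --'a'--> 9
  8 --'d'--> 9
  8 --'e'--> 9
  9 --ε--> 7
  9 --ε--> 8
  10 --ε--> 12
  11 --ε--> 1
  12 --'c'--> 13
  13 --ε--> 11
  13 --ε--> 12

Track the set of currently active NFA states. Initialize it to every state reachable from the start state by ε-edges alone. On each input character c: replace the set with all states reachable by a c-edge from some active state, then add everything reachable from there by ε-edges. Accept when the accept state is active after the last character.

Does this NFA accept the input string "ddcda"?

start: ε-closure({0}) = {0,1,2,3,4,6,7,8,10,12}
'd' @ 1: {1,3,7,8,9}  ✓accept
'd' @ 2: {1,3,7,8,9}  ✓accept
'c' @ 3: {}  — state set empty
rest 'da' ignored (set empty)
end set {} — state 1 not in

Answer: REJECT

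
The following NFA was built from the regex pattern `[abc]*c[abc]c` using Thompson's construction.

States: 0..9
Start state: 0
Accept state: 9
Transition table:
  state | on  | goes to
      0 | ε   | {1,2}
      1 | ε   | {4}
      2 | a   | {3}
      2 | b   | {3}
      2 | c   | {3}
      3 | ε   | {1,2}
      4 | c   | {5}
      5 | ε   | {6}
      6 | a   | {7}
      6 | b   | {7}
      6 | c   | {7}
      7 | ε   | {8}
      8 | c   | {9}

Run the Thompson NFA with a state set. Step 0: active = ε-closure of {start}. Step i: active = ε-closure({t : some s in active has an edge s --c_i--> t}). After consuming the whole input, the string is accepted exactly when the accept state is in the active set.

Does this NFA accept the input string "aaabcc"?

start: ε-closure({0}) = {0,1,2,4}
'a' @ 1: {1,2,3,4}
'a' @ 2: {1,2,3,4}
'a' @ 3: {1,2,3,4}
'b' @ 4: {1,2,3,4}
'c' @ 5: {1,2,3,4,5,6}
'c' @ 6: {1,2,3,4,5,6,7,8}
final: {1,2,3,4,5,6,7,8}; accept 9 not in set

Answer: REJECT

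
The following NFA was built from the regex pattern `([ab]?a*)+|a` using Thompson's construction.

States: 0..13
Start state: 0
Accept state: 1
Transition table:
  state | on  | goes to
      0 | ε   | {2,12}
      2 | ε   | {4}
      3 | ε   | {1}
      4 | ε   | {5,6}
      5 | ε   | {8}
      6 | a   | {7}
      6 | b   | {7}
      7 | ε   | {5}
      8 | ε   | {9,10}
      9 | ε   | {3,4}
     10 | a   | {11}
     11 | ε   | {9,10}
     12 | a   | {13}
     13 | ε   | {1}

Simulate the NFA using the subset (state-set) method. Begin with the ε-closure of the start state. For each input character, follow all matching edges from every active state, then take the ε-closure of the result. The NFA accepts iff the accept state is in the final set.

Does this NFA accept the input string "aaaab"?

Answer: ACCEPT

Steps:
start: ε-closure({0}) = {0,1,2,3,4,5,6,8,9,10,12}
'a' @ 1: {1,3,4,5,6,7,8,9,10,11,13}  ✓accept
'a' @ 2: {1,3,4,5,6,7,8,9,10,11}  ✓accept
'a' @ 3: {1,3,4,5,6,7,8,9,10,11}  ✓accept
'a' @ 4: {1,3,4,5,6,7,8,9,10,11}  ✓accept
'b' @ 5: {1,3,4,5,6,7,8,9,10}  ✓accept
after full input: {1,3,4,5,6,7,8,9,10}  (accept=1 in)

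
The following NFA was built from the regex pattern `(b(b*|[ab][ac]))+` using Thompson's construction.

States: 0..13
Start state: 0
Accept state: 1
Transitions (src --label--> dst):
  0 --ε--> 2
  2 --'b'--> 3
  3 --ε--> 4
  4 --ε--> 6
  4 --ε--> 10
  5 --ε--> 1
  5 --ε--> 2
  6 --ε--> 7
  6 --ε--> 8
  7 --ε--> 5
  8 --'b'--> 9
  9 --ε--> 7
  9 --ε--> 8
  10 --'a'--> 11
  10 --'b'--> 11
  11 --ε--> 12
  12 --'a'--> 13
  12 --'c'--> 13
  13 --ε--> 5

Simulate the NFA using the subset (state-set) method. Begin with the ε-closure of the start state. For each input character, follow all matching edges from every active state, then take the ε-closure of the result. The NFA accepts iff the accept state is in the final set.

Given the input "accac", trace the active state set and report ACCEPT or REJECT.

initial (ε-close {0}): {0,2}
'a' @ 1: {}  — state set empty
rest 'ccac' ignored (set empty)
after full input: {}  (accept=1 not in)

Answer: REJECT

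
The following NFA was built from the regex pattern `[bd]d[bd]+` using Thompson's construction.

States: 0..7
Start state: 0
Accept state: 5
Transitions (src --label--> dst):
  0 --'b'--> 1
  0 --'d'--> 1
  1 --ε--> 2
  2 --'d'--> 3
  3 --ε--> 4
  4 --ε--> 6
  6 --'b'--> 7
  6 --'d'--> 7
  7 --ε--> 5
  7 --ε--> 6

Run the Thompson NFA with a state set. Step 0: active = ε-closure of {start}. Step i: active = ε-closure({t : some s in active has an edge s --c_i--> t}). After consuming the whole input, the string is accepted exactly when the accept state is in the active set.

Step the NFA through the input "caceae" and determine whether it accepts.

Answer: REJECT

Steps:
S₀ = ε-closure({0}) = {0}
'c' @ 1: {}  — no active states
rest 'aceae' ignored (set empty)
after full input: {}  (accept=5 not in)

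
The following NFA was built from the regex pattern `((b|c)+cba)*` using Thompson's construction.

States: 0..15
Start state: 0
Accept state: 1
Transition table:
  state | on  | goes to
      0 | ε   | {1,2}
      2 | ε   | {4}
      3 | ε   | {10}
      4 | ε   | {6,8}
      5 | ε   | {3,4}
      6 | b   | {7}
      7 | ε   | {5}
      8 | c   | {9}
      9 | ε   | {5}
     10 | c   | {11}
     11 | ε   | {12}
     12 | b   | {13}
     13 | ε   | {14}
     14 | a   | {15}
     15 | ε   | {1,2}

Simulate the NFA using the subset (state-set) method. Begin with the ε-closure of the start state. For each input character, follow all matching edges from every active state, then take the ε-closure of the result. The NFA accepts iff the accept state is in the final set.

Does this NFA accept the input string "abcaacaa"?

Answer: REJECT

Derivation:
initial (ε-close {0}): {0,1,2,4,6,8}
'a' @ 1: {}  — dead — no transitions
rest 'bcaacaa' ignored (set empty)
after full input: {}  (accept=1 not in)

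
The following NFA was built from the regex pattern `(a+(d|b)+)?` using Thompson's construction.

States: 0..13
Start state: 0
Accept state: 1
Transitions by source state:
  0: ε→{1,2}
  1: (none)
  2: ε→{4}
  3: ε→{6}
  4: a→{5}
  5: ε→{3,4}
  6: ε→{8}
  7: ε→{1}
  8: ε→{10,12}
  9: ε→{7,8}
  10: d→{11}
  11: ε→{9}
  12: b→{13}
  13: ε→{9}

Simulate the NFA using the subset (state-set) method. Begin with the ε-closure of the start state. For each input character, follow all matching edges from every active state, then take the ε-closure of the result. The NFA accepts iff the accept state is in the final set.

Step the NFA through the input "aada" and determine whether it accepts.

initial (ε-close {0}): {0,1,2,4}
'a' @ 1: {3,4,5,6,8,10,12}
'a' @ 2: {3,4,5,6,8,10,12}
'd' @ 3: {1,7,8,9,10,11,12}  (accept∈set)
'a' @ 4: {}  — no active states
end set {} — state 1 not in

Answer: REJECT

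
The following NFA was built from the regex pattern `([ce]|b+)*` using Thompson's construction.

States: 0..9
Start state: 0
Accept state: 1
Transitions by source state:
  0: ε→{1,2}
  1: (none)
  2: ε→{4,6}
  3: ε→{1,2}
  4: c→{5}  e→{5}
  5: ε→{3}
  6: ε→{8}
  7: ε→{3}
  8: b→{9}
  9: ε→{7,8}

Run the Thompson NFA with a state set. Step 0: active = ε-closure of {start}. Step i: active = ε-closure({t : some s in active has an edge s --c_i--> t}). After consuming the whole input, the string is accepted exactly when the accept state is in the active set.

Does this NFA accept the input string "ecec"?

Answer: ACCEPT

Trace:
S₀ = ε-closure({0}) = {0,1,2,4,6,8}
'e' @ 1: {1,2,3,4,5,6,8}  (accept∈set)
'c' @ 2: {1,2,3,4,5,6,8}  (accept∈set)
'e' @ 3: {1,2,3,4,5,6,8}  (accept∈set)
'c' @ 4: {1,2,3,4,5,6,8}  (accept∈set)
end set {1,2,3,4,5,6,8} — state 1 in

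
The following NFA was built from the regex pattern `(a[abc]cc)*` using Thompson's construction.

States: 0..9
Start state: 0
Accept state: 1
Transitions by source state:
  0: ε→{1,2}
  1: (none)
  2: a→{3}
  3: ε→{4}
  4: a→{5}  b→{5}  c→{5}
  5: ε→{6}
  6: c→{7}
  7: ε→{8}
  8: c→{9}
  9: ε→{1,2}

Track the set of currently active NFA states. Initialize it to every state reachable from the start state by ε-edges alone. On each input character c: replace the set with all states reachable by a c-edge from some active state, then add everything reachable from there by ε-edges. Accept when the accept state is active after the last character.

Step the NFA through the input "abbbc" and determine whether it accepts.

Answer: REJECT

Derivation:
start: ε-closure({0}) = {0,1,2}
'a' @ 1: {3,4}
'b' @ 2: {5,6}
'b' @ 3: {}  — no active states
rest 'bc' ignored (set empty)
end set {} — state 1 not in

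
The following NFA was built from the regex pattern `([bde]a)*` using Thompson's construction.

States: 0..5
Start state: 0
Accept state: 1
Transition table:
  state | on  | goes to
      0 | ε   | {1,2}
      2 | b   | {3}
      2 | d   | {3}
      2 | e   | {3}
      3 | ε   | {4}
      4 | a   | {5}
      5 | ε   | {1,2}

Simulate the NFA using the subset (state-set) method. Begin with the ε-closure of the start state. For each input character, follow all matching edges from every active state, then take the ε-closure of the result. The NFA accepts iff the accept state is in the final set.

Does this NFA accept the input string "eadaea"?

Answer: ACCEPT

Steps:
initial (ε-close {0}): {0,1,2}
'e' @ 1: {3,4}
'a' @ 2: {1,2,5}  ✓accept
'd' @ 3: {3,4}
'a' @ 4: {1,2,5}  ✓accept
'e' @ 5: {3,4}
'a' @ 6: {1,2,5}  ✓accept
end set {1,2,5} — state 1 in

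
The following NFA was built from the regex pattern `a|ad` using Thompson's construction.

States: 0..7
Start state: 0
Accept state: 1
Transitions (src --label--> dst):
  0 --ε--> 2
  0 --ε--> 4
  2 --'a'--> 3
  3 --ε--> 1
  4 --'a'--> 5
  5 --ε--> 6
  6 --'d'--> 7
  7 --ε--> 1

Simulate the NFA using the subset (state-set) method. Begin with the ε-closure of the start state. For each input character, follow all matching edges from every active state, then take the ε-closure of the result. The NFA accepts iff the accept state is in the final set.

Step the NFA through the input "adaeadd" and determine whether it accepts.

Answer: REJECT

Derivation:
S₀ = ε-closure({0}) = {0,2,4}
'a' @ 1: {1,3,5,6}  ✓accept
'd' @ 2: {1,7}  ✓accept
'a' @ 3: {}  — dead — no transitions
rest 'eadd' ignored (set empty)
after full input: {}  (accept=1 not in)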